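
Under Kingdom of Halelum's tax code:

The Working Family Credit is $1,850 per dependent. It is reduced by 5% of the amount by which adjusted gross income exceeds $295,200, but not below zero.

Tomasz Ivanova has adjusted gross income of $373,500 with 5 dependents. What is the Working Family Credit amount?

Working Family Credit: base = 5 × $1,850 = $9,250. 5% of the $78,300 excess over $295,200 is $3,915; credit = $9,250 − $3,915 = $5,335.

$5,335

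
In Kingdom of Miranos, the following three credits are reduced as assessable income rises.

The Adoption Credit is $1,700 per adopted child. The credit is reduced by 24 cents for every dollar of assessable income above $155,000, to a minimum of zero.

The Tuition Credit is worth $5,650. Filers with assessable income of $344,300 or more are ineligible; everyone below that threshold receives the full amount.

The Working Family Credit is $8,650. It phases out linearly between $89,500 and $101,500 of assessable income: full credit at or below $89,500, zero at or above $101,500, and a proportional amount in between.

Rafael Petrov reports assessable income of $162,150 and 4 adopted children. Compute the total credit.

Adoption Credit: base = 4 × $1,700 = $6,800. 24% of the $7,150 excess over $155,000 is $1,716; credit = $6,800 − $1,716 = $5,084.
Tuition Credit: $162,150 is below the $344,300 cutoff, so the full $5,650 applies.
Working Family Credit: $162,150 is at or above $101,500, so the credit is $0.
Total: $5,084 + $5,650 + $0 = $10,734.

$10,734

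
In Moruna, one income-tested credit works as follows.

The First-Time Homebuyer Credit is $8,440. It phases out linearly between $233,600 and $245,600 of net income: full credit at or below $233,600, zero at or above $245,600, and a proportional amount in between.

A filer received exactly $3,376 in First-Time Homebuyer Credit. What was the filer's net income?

$240,800

$3,376 is 3,376/8,440 of the full $8,440, so 5,064/8,440 of the $12,000 range has been used: income = $233,600 + $12,000 × 5,064/8,440 = $240,800.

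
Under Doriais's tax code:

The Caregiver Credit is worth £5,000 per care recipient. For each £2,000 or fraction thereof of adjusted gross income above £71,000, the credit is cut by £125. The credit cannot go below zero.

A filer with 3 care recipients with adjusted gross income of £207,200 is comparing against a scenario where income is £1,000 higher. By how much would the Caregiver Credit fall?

£0

At £207,200 — base = 3 × £5,000 = £15,000. income exceeds £71,000 by £136,200, which is 69 full-or-partial £2,000 increments; reduction = 69 × £125 = £8,625, leaving £6,375.
At £208,200 — base = 3 × £5,000 = £15,000. income exceeds £71,000 by £137,200, which is 69 full-or-partial £2,000 increments; reduction = 69 × £125 = £8,625, leaving £6,375.
Lost: £6,375 − £6,375 = £0.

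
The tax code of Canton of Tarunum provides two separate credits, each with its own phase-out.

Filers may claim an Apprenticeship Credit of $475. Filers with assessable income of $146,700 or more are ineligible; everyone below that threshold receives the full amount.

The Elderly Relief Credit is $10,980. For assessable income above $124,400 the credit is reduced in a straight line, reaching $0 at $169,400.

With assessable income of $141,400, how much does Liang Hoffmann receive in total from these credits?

$7,307

Apprenticeship Credit: $141,400 is below the $146,700 cutoff, so the full $475 applies.
Elderly Relief Credit: $141,400 is $17,000 into a $45,000 phase-out range, leaving 28,000/45,000 of the credit: $10,980 × 28,000/45,000 = $6,832.
Total: $475 + $6,832 = $7,307.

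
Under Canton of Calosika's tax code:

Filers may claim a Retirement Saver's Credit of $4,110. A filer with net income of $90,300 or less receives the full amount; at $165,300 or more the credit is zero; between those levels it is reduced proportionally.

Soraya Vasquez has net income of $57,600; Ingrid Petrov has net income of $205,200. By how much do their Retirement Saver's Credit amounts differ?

Soraya ($57,600): Retirement Saver's Credit: $57,600 is at or below the $90,300 threshold, so the full $4,110 applies.
Ingrid ($205,200): Retirement Saver's Credit: $205,200 is at or above $165,300, so the credit is $0.
Difference: |$4,110 − $0| = $4,110.

$4,110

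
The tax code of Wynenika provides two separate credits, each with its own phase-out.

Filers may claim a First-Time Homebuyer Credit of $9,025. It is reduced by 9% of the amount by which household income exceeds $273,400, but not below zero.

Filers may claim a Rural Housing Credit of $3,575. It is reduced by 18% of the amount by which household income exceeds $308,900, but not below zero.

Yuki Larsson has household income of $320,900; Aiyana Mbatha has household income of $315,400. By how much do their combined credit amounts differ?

Yuki ($320,900): First-Time Homebuyer Credit: 9% of the $47,500 excess over $273,400 is $4,275; credit = $9,025 − $4,275 = $4,750. Rural Housing Credit: 18% of the $12,000 excess over $308,900 is $2,160; credit = $3,575 − $2,160 = $1,415. total $4,750 + $1,415 = $6,165
Aiyana ($315,400): First-Time Homebuyer Credit: 9% of the $42,000 excess over $273,400 is $3,780; credit = $9,025 − $3,780 = $5,245. Rural Housing Credit: 18% of the $6,500 excess over $308,900 is $1,170; credit = $3,575 − $1,170 = $2,405. total $5,245 + $2,405 = $7,650
Difference: |$6,165 − $7,650| = $1,485.

$1,485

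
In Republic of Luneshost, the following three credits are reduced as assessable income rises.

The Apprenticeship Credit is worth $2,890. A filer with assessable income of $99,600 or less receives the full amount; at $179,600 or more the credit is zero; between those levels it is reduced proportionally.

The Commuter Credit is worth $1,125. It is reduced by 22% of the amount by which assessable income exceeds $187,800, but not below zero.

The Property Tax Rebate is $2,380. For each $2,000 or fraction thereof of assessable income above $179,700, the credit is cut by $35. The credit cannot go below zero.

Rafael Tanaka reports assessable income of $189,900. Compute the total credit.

$2,833

Apprenticeship Credit: $189,900 is at or above $179,600, so the credit is $0.
Commuter Credit: 22% of the $2,100 excess over $187,800 is $462; credit = $1,125 − $462 = $663.
Property Tax Rebate: income exceeds $179,700 by $10,200, which is 6 full-or-partial $2,000 increments; reduction = 6 × $35 = $210, leaving $2,170.
Total: $0 + $663 + $2,170 = $2,833.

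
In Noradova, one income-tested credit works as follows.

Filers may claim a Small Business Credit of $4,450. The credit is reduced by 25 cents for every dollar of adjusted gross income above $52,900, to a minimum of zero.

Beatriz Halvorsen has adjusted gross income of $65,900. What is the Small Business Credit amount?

$1,200

Small Business Credit: 25% of the $13,000 excess over $52,900 is $3,250; credit = $4,450 − $3,250 = $1,200.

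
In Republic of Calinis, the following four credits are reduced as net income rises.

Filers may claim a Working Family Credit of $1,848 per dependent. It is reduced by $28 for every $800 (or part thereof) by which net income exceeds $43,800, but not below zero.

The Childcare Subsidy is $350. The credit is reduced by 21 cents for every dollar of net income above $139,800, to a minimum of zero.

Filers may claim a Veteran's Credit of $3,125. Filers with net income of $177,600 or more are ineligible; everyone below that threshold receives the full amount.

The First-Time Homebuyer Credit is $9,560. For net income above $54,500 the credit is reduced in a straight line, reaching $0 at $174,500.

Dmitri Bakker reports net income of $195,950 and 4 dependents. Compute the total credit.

Working Family Credit: base = 4 × $1,848 = $7,392. income exceeds $43,800 by $152,150, which is 191 full-or-partial $800 increments; reduction = 191 × $28 = $5,348, leaving $2,044.
Childcare Subsidy: 21% of the $56,150 excess over $139,800 is $11,791.50 ≥ base, so the credit is $0.
Veteran's Credit: $195,950 meets or exceeds the $177,600 cutoff, so the credit is $0.
First-Time Homebuyer Credit: $195,950 is at or above $174,500, so the credit is $0.
Total: $2,044 + $0 + $0 + $0 = $2,044.

$2,044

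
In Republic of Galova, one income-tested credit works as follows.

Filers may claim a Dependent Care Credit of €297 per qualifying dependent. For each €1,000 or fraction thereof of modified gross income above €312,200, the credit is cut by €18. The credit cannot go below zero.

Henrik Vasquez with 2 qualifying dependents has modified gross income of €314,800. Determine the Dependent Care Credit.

€540

Dependent Care Credit: base = 2 × €297 = €594. income exceeds €312,200 by €2,600, which is 3 full-or-partial €1,000 increments; reduction = 3 × €18 = €54, leaving €540.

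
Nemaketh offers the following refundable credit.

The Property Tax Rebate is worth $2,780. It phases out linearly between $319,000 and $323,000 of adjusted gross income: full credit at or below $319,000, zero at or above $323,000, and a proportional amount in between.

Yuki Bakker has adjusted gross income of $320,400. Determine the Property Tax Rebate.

Property Tax Rebate: $320,400 is $1,400 into a $4,000 phase-out range, leaving 2,600/4,000 of the credit: $2,780 × 2,600/4,000 = $1,807.

$1,807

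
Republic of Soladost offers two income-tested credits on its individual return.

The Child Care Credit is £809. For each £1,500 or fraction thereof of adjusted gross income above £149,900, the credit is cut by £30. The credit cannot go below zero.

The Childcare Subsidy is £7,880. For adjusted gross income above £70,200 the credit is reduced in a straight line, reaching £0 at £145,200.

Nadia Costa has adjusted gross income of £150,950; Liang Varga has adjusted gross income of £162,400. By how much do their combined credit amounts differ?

£240

Nadia (£150,950): Child Care Credit: income exceeds £149,900 by £1,050, which is 1 full-or-partial £1,500 increment; reduction = 1 × £30 = £30, leaving £779. Childcare Subsidy: £150,950 is at or above £145,200, so the credit is £0. total £779 + £0 = £779
Liang (£162,400): Child Care Credit: income exceeds £149,900 by £12,500, which is 9 full-or-partial £1,500 increments; reduction = 9 × £30 = £270, leaving £539. Childcare Subsidy: £162,400 is at or above £145,200, so the credit is £0. total £539 + £0 = £539
Difference: |£779 − £539| = £240.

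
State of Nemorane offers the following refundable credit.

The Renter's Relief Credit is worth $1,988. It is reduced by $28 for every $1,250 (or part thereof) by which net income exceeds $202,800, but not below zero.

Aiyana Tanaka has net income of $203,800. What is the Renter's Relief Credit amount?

$1,960

Renter's Relief Credit: income exceeds $202,800 by $1,000, which is 1 full-or-partial $1,250 increment; reduction = 1 × $28 = $28, leaving $1,960.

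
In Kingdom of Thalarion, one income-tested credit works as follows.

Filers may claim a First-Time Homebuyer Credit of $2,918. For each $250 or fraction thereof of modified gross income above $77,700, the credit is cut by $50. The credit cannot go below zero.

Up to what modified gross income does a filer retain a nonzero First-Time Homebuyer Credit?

$92,200

After 58 increments the reduction is 58 × $50 = $2,900, leaving $18; one more increment wipes it out. Increment 58 ends at excess 58 × $250 = $14,500, so the highest qualifying income is $77,700 + $14,500 = $92,200.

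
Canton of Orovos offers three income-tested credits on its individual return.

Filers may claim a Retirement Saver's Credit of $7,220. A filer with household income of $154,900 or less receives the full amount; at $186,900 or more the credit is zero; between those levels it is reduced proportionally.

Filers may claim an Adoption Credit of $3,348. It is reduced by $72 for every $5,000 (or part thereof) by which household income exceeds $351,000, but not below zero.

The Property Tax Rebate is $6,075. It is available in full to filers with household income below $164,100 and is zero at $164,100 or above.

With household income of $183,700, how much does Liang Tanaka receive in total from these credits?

Retirement Saver's Credit: $183,700 is $28,800 into a $32,000 phase-out range, leaving 3,200/32,000 of the credit: $7,220 × 3,200/32,000 = $722.
Adoption Credit: $183,700 is at or below the $351,000 threshold, so the full $3,348 applies.
Property Tax Rebate: $183,700 meets or exceeds the $164,100 cutoff, so the credit is $0.
Total: $722 + $3,348 + $0 = $4,070.

$4,070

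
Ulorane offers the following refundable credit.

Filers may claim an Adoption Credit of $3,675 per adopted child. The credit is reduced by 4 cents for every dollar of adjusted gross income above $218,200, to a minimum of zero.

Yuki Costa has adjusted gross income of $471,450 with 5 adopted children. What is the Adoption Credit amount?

Adoption Credit: base = 5 × $3,675 = $18,375. 4% of the $253,250 excess over $218,200 is $10,130; credit = $18,375 − $10,130 = $8,245.

$8,245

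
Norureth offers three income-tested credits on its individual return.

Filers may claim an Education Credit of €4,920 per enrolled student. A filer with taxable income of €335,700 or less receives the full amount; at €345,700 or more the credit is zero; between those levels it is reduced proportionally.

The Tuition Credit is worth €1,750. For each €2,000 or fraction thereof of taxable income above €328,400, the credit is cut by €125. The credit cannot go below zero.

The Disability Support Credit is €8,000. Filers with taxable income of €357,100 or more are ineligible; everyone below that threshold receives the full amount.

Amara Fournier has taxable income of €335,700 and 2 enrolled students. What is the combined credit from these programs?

€19,090

Education Credit: base = 2 × €4,920 = €9,840. €335,700 is at or below the €335,700 threshold, so the full €9,840 applies.
Tuition Credit: income exceeds €328,400 by €7,300, which is 4 full-or-partial €2,000 increments; reduction = 4 × €125 = €500, leaving €1,250.
Disability Support Credit: €335,700 is below the €357,100 cutoff, so the full €8,000 applies.
Total: €9,840 + €1,250 + €8,000 = €19,090.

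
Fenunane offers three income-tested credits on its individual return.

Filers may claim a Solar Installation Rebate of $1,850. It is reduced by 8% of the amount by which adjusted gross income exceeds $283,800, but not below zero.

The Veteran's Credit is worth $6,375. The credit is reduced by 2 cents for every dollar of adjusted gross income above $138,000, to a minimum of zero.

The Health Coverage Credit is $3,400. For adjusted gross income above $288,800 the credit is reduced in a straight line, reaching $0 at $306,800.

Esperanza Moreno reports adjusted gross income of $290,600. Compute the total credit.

$7,689

Solar Installation Rebate: 8% of the $6,800 excess over $283,800 is $544; credit = $1,850 − $544 = $1,306.
Veteran's Credit: 2% of the $152,600 excess over $138,000 is $3,052; credit = $6,375 − $3,052 = $3,323.
Health Coverage Credit: $290,600 is $1,800 into a $18,000 phase-out range, leaving 16,200/18,000 of the credit: $3,400 × 16,200/18,000 = $3,060.
Total: $1,306 + $3,323 + $3,060 = $7,689.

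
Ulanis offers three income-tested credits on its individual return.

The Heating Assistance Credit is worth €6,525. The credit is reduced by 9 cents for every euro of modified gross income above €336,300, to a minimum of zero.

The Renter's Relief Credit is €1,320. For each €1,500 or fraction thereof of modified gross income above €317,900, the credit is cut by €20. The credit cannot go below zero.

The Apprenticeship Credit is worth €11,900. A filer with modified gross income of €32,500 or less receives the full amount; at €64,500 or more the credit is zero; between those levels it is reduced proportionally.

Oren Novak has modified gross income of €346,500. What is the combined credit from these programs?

€6,527

Heating Assistance Credit: 9% of the €10,200 excess over €336,300 is €918; credit = €6,525 − €918 = €5,607.
Renter's Relief Credit: income exceeds €317,900 by €28,600, which is 20 full-or-partial €1,500 increments; reduction = 20 × €20 = €400, leaving €920.
Apprenticeship Credit: €346,500 is at or above €64,500, so the credit is €0.
Total: €5,607 + €920 + €0 = €6,527.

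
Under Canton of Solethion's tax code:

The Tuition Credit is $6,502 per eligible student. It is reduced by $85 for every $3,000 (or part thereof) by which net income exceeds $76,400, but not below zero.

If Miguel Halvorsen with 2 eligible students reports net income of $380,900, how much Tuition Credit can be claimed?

$4,334

Tuition Credit: base = 2 × $6,502 = $13,004. income exceeds $76,400 by $304,500, which is 102 full-or-partial $3,000 increments; reduction = 102 × $85 = $8,670, leaving $4,334.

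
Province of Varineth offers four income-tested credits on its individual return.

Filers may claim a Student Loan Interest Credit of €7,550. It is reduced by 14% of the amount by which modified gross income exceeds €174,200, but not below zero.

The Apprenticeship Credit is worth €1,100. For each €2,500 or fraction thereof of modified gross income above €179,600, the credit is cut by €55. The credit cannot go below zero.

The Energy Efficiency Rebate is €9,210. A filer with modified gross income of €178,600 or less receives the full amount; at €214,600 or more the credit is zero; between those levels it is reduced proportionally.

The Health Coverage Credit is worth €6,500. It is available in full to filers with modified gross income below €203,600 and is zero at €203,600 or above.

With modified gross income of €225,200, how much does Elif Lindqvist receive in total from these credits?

Student Loan Interest Credit: 14% of the €51,000 excess over €174,200 is €7,140; credit = €7,550 − €7,140 = €410.
Apprenticeship Credit: income exceeds €179,600 by €45,600, which is 19 full-or-partial €2,500 increments; reduction = 19 × €55 = €1,045, leaving €55.
Energy Efficiency Rebate: €225,200 is at or above €214,600, so the credit is €0.
Health Coverage Credit: €225,200 meets or exceeds the €203,600 cutoff, so the credit is €0.
Total: €410 + €55 + €0 + €0 = €465.

€465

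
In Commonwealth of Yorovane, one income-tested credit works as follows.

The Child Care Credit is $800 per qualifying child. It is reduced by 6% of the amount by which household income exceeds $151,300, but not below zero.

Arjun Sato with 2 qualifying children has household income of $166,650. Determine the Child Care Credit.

Child Care Credit: base = 2 × $800 = $1,600. 6% of the $15,350 excess over $151,300 is $921; credit = $1,600 − $921 = $679.

$679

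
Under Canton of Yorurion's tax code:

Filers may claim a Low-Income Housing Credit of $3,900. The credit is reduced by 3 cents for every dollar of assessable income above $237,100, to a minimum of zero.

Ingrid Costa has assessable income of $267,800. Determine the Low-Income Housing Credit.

Low-Income Housing Credit: 3% of the $30,700 excess over $237,100 is $921; credit = $3,900 − $921 = $2,979.

$2,979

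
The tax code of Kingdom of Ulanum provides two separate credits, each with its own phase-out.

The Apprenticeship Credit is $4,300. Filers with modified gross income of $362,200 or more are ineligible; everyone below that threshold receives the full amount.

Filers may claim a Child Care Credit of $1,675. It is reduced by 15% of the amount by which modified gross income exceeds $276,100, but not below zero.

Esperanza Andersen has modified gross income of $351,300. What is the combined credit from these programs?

$4,300

Apprenticeship Credit: $351,300 is below the $362,200 cutoff, so the full $4,300 applies.
Child Care Credit: 15% of the $75,200 excess over $276,100 is $11,280 ≥ base, so the credit is $0.
Total: $4,300 + $0 = $4,300.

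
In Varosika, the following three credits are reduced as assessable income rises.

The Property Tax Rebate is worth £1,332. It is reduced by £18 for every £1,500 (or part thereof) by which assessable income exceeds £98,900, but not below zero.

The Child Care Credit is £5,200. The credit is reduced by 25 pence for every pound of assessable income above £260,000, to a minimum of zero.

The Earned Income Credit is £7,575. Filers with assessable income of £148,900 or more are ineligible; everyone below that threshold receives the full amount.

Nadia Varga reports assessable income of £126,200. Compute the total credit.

£13,765

Property Tax Rebate: income exceeds £98,900 by £27,300, which is 19 full-or-partial £1,500 increments; reduction = 19 × £18 = £342, leaving £990.
Child Care Credit: £126,200 is at or below the £260,000 threshold, so the full £5,200 applies.
Earned Income Credit: £126,200 is below the £148,900 cutoff, so the full £7,575 applies.
Total: £990 + £5,200 + £7,575 = £13,765.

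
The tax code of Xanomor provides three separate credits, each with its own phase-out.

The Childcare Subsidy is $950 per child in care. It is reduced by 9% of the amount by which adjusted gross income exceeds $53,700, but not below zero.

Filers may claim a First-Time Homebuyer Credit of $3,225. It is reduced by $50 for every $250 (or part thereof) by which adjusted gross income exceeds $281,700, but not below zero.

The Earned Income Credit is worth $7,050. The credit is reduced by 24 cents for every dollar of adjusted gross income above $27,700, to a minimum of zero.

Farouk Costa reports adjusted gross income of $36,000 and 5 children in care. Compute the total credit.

Childcare Subsidy: base = 5 × $950 = $4,750. $36,000 is at or below the $53,700 threshold, so the full $4,750 applies.
First-Time Homebuyer Credit: $36,000 is at or below the $281,700 threshold, so the full $3,225 applies.
Earned Income Credit: 24% of the $8,300 excess over $27,700 is $1,992; credit = $7,050 − $1,992 = $5,058.
Total: $4,750 + $3,225 + $5,058 = $13,033.

$13,033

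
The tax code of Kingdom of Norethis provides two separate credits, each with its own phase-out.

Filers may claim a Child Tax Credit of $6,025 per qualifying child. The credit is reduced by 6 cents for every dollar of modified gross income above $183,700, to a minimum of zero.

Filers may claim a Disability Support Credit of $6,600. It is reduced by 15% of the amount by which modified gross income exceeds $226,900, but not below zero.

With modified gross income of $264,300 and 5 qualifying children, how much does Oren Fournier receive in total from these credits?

$26,279

Child Tax Credit: base = 5 × $6,025 = $30,125. 6% of the $80,600 excess over $183,700 is $4,836; credit = $30,125 − $4,836 = $25,289.
Disability Support Credit: 15% of the $37,400 excess over $226,900 is $5,610; credit = $6,600 − $5,610 = $990.
Total: $25,289 + $990 = $26,279.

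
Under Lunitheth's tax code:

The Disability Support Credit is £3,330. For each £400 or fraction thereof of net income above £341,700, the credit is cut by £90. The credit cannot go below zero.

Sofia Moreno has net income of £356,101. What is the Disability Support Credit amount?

Disability Support Credit: income exceeds £341,700 by £14,401 → 37 increments × £90 = £3,330 ≥ base, so the credit is £0.

£0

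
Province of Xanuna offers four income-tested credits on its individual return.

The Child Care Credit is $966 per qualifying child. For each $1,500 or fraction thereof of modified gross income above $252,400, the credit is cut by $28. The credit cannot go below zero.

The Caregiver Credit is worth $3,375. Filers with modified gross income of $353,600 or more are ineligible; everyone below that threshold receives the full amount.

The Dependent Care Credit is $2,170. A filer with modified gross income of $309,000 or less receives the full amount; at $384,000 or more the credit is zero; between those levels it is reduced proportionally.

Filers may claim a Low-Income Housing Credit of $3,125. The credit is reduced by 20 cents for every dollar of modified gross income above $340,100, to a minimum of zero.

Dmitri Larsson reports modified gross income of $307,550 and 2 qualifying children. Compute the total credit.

$9,566

Child Care Credit: base = 2 × $966 = $1,932. income exceeds $252,400 by $55,150, which is 37 full-or-partial $1,500 increments; reduction = 37 × $28 = $1,036, leaving $896.
Caregiver Credit: $307,550 is below the $353,600 cutoff, so the full $3,375 applies.
Dependent Care Credit: $307,550 is at or below the $309,000 threshold, so the full $2,170 applies.
Low-Income Housing Credit: $307,550 is at or below the $340,100 threshold, so the full $3,125 applies.
Total: $896 + $3,375 + $2,170 + $3,125 = $9,566.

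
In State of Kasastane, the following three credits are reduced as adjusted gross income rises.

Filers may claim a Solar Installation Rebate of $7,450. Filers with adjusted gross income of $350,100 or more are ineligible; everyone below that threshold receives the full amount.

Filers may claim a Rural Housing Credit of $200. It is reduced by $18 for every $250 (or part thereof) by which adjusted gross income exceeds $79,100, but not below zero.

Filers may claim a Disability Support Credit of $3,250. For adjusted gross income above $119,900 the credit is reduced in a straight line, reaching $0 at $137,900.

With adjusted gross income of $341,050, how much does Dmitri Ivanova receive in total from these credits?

Solar Installation Rebate: $341,050 is below the $350,100 cutoff, so the full $7,450 applies.
Rural Housing Credit: income exceeds $79,100 by $261,950 → 1048 increments × $18 = $18,864 ≥ base, so the credit is $0.
Disability Support Credit: $341,050 is at or above $137,900, so the credit is $0.
Total: $7,450 + $0 + $0 = $7,450.

$7,450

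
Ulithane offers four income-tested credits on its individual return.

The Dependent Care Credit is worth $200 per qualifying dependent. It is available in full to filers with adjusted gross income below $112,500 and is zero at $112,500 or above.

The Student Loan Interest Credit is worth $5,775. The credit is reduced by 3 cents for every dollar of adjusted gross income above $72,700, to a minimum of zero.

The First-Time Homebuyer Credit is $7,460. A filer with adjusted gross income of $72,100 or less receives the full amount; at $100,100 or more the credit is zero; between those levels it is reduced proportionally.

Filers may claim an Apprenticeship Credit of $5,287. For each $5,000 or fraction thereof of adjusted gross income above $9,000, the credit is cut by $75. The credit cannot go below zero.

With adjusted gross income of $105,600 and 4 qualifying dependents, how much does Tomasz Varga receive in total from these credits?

Dependent Care Credit: base = 4 × $200 = $800. $105,600 is below the $112,500 cutoff, so the full $800 applies.
Student Loan Interest Credit: 3% of the $32,900 excess over $72,700 is $987; credit = $5,775 − $987 = $4,788.
First-Time Homebuyer Credit: $105,600 is at or above $100,100, so the credit is $0.
Apprenticeship Credit: income exceeds $9,000 by $96,600, which is 20 full-or-partial $5,000 increments; reduction = 20 × $75 = $1,500, leaving $3,787.
Total: $800 + $4,788 + $0 + $3,787 = $9,375.

$9,375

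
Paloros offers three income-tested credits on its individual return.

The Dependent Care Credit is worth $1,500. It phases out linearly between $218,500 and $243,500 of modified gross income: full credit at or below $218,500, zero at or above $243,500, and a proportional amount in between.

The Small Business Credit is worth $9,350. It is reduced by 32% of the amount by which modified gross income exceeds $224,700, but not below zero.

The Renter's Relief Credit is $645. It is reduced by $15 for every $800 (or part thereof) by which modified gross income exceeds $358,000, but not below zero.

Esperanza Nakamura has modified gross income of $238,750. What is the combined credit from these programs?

Dependent Care Credit: $238,750 is $20,250 into a $25,000 phase-out range, leaving 4,750/25,000 of the credit: $1,500 × 4,750/25,000 = $285.
Small Business Credit: 32% of the $14,050 excess over $224,700 is $4,496; credit = $9,350 − $4,496 = $4,854.
Renter's Relief Credit: $238,750 is at or below the $358,000 threshold, so the full $645 applies.
Total: $285 + $4,854 + $645 = $5,784.

$5,784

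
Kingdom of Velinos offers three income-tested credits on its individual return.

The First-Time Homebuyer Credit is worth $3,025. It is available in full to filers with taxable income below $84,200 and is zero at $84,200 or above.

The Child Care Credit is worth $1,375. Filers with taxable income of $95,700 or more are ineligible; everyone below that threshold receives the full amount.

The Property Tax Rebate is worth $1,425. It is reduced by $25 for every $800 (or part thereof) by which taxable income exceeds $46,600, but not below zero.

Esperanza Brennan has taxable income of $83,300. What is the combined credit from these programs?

$4,675

First-Time Homebuyer Credit: $83,300 is below the $84,200 cutoff, so the full $3,025 applies.
Child Care Credit: $83,300 is below the $95,700 cutoff, so the full $1,375 applies.
Property Tax Rebate: income exceeds $46,600 by $36,700, which is 46 full-or-partial $800 increments; reduction = 46 × $25 = $1,150, leaving $275.
Total: $3,025 + $1,375 + $275 = $4,675.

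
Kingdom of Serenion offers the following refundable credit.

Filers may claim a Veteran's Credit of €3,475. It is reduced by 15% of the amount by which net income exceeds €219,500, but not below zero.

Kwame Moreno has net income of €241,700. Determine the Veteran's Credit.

€145

Veteran's Credit: 15% of the €22,200 excess over €219,500 is €3,330; credit = €3,475 − €3,330 = €145.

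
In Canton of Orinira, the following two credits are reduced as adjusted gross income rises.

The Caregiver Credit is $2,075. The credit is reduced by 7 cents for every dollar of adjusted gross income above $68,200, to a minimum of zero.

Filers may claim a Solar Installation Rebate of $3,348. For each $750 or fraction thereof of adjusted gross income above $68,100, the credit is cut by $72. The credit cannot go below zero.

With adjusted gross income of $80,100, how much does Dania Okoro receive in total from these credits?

Caregiver Credit: 7% of the $11,900 excess over $68,200 is $833; credit = $2,075 − $833 = $1,242.
Solar Installation Rebate: income exceeds $68,100 by $12,000, which is 16 full-or-partial $750 increments; reduction = 16 × $72 = $1,152, leaving $2,196.
Total: $1,242 + $2,196 = $3,438.

$3,438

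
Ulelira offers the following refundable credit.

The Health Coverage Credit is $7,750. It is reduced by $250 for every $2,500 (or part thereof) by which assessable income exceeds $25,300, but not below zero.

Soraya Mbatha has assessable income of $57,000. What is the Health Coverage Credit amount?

$4,500

Health Coverage Credit: income exceeds $25,300 by $31,700, which is 13 full-or-partial $2,500 increments; reduction = 13 × $250 = $3,250, leaving $4,500.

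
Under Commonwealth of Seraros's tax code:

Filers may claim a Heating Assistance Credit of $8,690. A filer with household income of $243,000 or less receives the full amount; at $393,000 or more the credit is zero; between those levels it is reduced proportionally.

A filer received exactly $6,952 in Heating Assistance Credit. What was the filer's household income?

$273,000

$6,952 is 6,952/8,690 of the full $8,690, so 1,738/8,690 of the $150,000 range has been used: income = $243,000 + $150,000 × 1,738/8,690 = $273,000.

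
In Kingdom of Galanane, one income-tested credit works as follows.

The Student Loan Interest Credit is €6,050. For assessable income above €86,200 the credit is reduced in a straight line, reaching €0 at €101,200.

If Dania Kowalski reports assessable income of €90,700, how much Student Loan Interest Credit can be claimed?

€4,235

Student Loan Interest Credit: €90,700 is €4,500 into a €15,000 phase-out range, leaving 10,500/15,000 of the credit: €6,050 × 10,500/15,000 = €4,235.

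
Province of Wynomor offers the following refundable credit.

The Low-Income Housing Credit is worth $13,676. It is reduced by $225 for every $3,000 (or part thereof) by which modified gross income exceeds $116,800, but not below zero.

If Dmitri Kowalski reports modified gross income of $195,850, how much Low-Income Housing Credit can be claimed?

$7,601

Low-Income Housing Credit: income exceeds $116,800 by $79,050, which is 27 full-or-partial $3,000 increments; reduction = 27 × $225 = $6,075, leaving $7,601.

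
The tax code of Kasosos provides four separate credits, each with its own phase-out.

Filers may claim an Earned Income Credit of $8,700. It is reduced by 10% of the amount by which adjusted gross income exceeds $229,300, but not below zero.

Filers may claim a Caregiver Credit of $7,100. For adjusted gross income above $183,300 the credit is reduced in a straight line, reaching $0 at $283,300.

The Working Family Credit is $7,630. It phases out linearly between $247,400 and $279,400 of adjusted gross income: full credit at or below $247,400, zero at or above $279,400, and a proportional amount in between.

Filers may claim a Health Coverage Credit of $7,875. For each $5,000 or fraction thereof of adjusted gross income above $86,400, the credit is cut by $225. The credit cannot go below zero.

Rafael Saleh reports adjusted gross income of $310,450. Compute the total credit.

Earned Income Credit: 10% of the $81,150 excess over $229,300 is $8,115; credit = $8,700 − $8,115 = $585.
Caregiver Credit: $310,450 is at or above $283,300, so the credit is $0.
Working Family Credit: $310,450 is at or above $279,400, so the credit is $0.
Health Coverage Credit: income exceeds $86,400 by $224,050 → 45 increments × $225 = $10,125 ≥ base, so the credit is $0.
Total: $585 + $0 + $0 + $0 = $585.

$585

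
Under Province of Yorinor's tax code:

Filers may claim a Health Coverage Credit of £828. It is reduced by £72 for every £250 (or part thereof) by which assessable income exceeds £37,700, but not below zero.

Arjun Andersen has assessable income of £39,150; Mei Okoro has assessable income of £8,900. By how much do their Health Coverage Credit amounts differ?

£432

Arjun (£39,150): Health Coverage Credit: income exceeds £37,700 by £1,450, which is 6 full-or-partial £250 increments; reduction = 6 × £72 = £432, leaving £396.
Mei (£8,900): Health Coverage Credit: £8,900 is at or below the £37,700 threshold, so the full £828 applies.
Difference: |£396 − £828| = £432.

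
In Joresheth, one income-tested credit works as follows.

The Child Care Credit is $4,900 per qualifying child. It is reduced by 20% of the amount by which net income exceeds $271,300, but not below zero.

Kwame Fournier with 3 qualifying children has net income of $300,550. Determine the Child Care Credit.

Child Care Credit: base = 3 × $4,900 = $14,700. 20% of the $29,250 excess over $271,300 is $5,850; credit = $14,700 − $5,850 = $8,850.

$8,850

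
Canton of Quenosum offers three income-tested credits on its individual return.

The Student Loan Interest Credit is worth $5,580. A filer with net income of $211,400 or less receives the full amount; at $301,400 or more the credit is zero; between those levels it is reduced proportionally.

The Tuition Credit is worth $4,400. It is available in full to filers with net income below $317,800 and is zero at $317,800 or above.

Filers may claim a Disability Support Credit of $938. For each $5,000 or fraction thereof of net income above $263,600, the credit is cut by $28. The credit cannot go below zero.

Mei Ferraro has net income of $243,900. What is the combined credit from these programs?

$8,903

Student Loan Interest Credit: $243,900 is $32,500 into a $90,000 phase-out range, leaving 57,500/90,000 of the credit: $5,580 × 57,500/90,000 = $3,565.
Tuition Credit: $243,900 is below the $317,800 cutoff, so the full $4,400 applies.
Disability Support Credit: $243,900 is at or below the $263,600 threshold, so the full $938 applies.
Total: $3,565 + $4,400 + $938 = $8,903.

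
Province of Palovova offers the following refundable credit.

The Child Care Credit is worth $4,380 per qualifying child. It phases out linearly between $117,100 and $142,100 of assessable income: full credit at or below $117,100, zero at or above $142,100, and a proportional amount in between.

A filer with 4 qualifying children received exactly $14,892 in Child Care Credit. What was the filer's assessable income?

$120,850

Full credit = 4 × $4,380 = $17,520.
$14,892 is 14,892/17,520 of the full $17,520, so 2,628/17,520 of the $25,000 range has been used: income = $117,100 + $25,000 × 2,628/17,520 = $120,850.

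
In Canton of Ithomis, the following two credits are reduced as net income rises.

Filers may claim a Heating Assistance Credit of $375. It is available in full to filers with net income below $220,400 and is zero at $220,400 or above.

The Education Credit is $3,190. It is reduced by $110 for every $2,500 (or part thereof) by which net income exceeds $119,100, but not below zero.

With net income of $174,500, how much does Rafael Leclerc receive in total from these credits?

Heating Assistance Credit: $174,500 is below the $220,400 cutoff, so the full $375 applies.
Education Credit: income exceeds $119,100 by $55,400, which is 23 full-or-partial $2,500 increments; reduction = 23 × $110 = $2,530, leaving $660.
Total: $375 + $660 = $1,035.

$1,035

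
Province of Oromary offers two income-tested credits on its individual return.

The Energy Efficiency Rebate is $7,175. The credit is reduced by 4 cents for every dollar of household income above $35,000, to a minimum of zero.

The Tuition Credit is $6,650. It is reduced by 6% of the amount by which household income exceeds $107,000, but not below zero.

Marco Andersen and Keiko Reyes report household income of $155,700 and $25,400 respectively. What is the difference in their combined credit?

$7,750

Marco ($155,700): Energy Efficiency Rebate: 4% of the $120,700 excess over $35,000 is $4,828; credit = $7,175 − $4,828 = $2,347. Tuition Credit: 6% of the $48,700 excess over $107,000 is $2,922; credit = $6,650 − $2,922 = $3,728. total $2,347 + $3,728 = $6,075
Keiko ($25,400): Energy Efficiency Rebate: $25,400 is at or below the $35,000 threshold, so the full $7,175 applies. Tuition Credit: $25,400 is at or below the $107,000 threshold, so the full $6,650 applies. total $7,175 + $6,650 = $13,825
Difference: |$6,075 − $13,825| = $7,750.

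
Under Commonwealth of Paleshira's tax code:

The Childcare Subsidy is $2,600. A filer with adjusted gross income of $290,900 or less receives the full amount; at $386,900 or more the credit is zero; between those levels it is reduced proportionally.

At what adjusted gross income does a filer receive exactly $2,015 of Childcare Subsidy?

$2,015 is 2,015/2,600 of the full $2,600, so 585/2,600 of the $96,000 range has been used: income = $290,900 + $96,000 × 585/2,600 = $312,500.

$312,500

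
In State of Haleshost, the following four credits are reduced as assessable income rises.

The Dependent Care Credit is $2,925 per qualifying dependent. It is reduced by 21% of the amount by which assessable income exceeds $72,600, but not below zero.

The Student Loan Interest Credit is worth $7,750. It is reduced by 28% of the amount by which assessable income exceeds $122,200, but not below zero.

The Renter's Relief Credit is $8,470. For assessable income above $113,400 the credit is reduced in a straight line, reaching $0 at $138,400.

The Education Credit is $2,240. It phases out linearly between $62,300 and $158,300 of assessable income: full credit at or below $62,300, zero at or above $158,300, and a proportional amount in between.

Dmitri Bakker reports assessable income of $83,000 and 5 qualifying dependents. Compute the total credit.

Dependent Care Credit: base = 5 × $2,925 = $14,625. 21% of the $10,400 excess over $72,600 is $2,184; credit = $14,625 − $2,184 = $12,441.
Student Loan Interest Credit: $83,000 is at or below the $122,200 threshold, so the full $7,750 applies.
Renter's Relief Credit: $83,000 is at or below the $113,400 threshold, so the full $8,470 applies.
Education Credit: $83,000 is $20,700 into a $96,000 phase-out range, leaving 75,300/96,000 of the credit: $2,240 × 75,300/96,000 = $1,757.
Total: $12,441 + $7,750 + $8,470 + $1,757 = $30,418.

$30,418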